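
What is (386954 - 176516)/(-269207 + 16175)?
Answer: -35073/42172 ≈ -0.83167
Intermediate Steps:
(386954 - 176516)/(-269207 + 16175) = 210438/(-253032) = 210438*(-1/253032) = -35073/42172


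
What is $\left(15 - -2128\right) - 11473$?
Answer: $-9330$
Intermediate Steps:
$\left(15 - -2128\right) - 11473 = \left(15 + 2128\right) - 11473 = 2143 - 11473 = -9330$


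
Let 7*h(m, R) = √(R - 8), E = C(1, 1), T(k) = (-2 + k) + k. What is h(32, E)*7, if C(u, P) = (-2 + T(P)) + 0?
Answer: I*√10 ≈ 3.1623*I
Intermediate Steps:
T(k) = -2 + 2*k
C(u, P) = -4 + 2*P (C(u, P) = (-2 + (-2 + 2*P)) + 0 = (-4 + 2*P) + 0 = -4 + 2*P)
E = -2 (E = -4 + 2*1 = -4 + 2 = -2)
h(m, R) = √(-8 + R)/7 (h(m, R) = √(R - 8)/7 = √(-8 + R)/7)
h(32, E)*7 = (√(-8 - 2)/7)*7 = (√(-10)/7)*7 = ((I*√10)/7)*7 = (I*√10/7)*7 = I*√10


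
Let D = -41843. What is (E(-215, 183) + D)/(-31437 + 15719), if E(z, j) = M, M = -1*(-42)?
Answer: 41801/15718 ≈ 2.6594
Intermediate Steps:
M = 42
E(z, j) = 42
(E(-215, 183) + D)/(-31437 + 15719) = (42 - 41843)/(-31437 + 15719) = -41801/(-15718) = -41801*(-1/15718) = 41801/15718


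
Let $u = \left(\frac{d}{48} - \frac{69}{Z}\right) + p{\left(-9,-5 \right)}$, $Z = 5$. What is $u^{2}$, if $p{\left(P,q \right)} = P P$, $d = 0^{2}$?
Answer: $\frac{112896}{25} \approx 4515.8$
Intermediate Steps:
$d = 0$
$p{\left(P,q \right)} = P^{2}$
$u = \frac{336}{5}$ ($u = \left(\frac{0}{48} - \frac{69}{5}\right) + \left(-9\right)^{2} = \left(0 \cdot \frac{1}{48} - \frac{69}{5}\right) + 81 = \left(0 - \frac{69}{5}\right) + 81 = - \frac{69}{5} + 81 = \frac{336}{5} \approx 67.2$)
$u^{2} = \left(\frac{336}{5}\right)^{2} = \frac{112896}{25}$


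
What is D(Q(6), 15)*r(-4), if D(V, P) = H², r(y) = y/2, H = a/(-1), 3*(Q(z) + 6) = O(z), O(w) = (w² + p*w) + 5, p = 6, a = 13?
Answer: -338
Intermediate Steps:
O(w) = 5 + w² + 6*w (O(w) = (w² + 6*w) + 5 = 5 + w² + 6*w)
Q(z) = -13/3 + 2*z + z²/3 (Q(z) = -6 + (5 + z² + 6*z)/3 = -6 + (5/3 + 2*z + z²/3) = -13/3 + 2*z + z²/3)
H = -13 (H = 13/(-1) = 13*(-1) = -13)
r(y) = y/2 (r(y) = y*(½) = y/2)
D(V, P) = 169 (D(V, P) = (-13)² = 169)
D(Q(6), 15)*r(-4) = 169*((½)*(-4)) = 169*(-2) = -338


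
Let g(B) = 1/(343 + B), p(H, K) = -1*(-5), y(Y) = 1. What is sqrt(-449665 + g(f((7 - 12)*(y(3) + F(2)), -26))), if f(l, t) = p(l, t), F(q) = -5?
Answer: I*sqrt(13614057453)/174 ≈ 670.57*I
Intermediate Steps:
p(H, K) = 5
f(l, t) = 5
sqrt(-449665 + g(f((7 - 12)*(y(3) + F(2)), -26))) = sqrt(-449665 + 1/(343 + 5)) = sqrt(-449665 + 1/348) = sqrt(-156483419/348) = I*sqrt(13614057453)/174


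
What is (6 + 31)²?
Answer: 1369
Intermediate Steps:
(6 + 31)² = 37² = 1369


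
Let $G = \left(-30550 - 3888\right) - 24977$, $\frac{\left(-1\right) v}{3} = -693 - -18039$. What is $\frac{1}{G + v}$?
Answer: $- \frac{1}{111453} \approx -8.9724 \cdot 10^{-6}$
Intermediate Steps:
$v = -52038$ ($v = - 3 \left(-693 - -18039\right) = - 3 \left(-693 + 18039\right) = \left(-3\right) 17346 = -52038$)
$G = -59415$ ($G = -34438 - 24977 = -59415$)
$\frac{1}{G + v} = \frac{1}{-59415 - 52038} = \frac{1}{-111453} = - \frac{1}{111453}$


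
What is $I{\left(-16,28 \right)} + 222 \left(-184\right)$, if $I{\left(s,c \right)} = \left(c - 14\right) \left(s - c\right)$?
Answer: $-41464$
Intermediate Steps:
$I{\left(s,c \right)} = \left(-14 + c\right) \left(s - c\right)$
$I{\left(-16,28 \right)} + 222 \left(-184\right) = \left(- 28^{2} - -224 + 14 \cdot 28 + 28 \left(-16\right)\right) + 222 \left(-184\right) = \left(\left(-1\right) 784 + 224 + 392 - 448\right) - 40848 = \left(-784 + 224 + 392 - 448\right) - 40848 = -616 - 40848 = -41464$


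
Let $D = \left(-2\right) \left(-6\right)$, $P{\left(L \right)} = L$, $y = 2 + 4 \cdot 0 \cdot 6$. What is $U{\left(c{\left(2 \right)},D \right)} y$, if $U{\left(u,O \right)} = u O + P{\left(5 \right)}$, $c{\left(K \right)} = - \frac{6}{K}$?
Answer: $-62$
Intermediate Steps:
$y = 2$ ($y = 2 + 0 \cdot 6 = 2 + 0 = 2$)
$D = 12$
$U{\left(u,O \right)} = 5 + O u$ ($U{\left(u,O \right)} = u O + 5 = O u + 5 = 5 + O u$)
$U{\left(c{\left(2 \right)},D \right)} y = \left(5 + 12 \left(- \frac{6}{2}\right)\right) 2 = \left(5 + 12 \left(\left(-6\right) \frac{1}{2}\right)\right) 2 = \left(5 + 12 \left(-3\right)\right) 2 = \left(5 - 36\right) 2 = \left(-31\right) 2 = -62$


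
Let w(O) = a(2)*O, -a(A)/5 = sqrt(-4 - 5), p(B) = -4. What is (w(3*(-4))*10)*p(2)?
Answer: -7200*I ≈ -7200.0*I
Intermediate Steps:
a(A) = -15*I (a(A) = -5*sqrt(-4 - 5) = -15*I)
w(O) = -15*I*O (w(O) = (-15*I)*O = -15*I*O)
(w(3*(-4))*10)*p(2) = (-15*I*3*(-4)*10)*(-4) = (-15*I*(-12)*10)*(-4) = ((180*I)*10)*(-4) = (1800*I)*(-4) = -7200*I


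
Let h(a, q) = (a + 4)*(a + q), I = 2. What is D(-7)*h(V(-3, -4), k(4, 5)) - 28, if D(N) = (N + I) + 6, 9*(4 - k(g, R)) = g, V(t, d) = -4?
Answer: -28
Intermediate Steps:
k(g, R) = 4 - g/9
h(a, q) = (4 + a)*(a + q)
D(N) = 8 + N (D(N) = (N + 2) + 6 = (2 + N) + 6 = 8 + N)
D(-7)*h(V(-3, -4), k(4, 5)) - 28 = (8 - 7)*((-4)² + 4*(-4) + 4*(4 - ⅑*4) - 4*(4 - ⅑*4)) - 28 = 1*(16 - 16 + 4*(4 - 4/9) - 4*(4 - 4/9)) - 28 = 1*(16 - 16 + 4*(32/9) - 4*32/9) - 28 = 1*(16 - 16 + 128/9 - 128/9) - 28 = 1*0 - 28 = 0 - 28 = -28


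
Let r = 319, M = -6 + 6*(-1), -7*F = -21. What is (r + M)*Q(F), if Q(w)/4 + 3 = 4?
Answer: 1228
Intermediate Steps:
F = 3 (F = -⅐*(-21) = 3)
M = -12 (M = -6 - 6 = -12)
Q(w) = 4 (Q(w) = -12 + 4*4 = -12 + 16 = 4)
(r + M)*Q(F) = (319 - 12)*4 = 307*4 = 1228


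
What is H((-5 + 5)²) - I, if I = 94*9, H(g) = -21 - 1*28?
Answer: -895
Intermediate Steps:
H(g) = -49 (H(g) = -21 - 28 = -49)
I = 846
H((-5 + 5)²) - I = -49 - 1*846 = -49 - 846 = -895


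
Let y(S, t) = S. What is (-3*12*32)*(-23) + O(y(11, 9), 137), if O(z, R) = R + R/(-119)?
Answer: 3169190/119 ≈ 26632.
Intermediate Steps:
O(z, R) = 118*R/119 (O(z, R) = R + R*(-1/119) = R - R/119 = 118*R/119)
(-3*12*32)*(-23) + O(y(11, 9), 137) = (-3*12*32)*(-23) + (118/119)*137 = -36*32*(-23) + 16166/119 = -1152*(-23) + 16166/119 = 26496 + 16166/119 = 3169190/119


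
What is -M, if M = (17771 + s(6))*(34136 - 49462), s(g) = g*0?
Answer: 272358346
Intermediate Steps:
s(g) = 0
M = -272358346 (M = (17771 + 0)*(34136 - 49462) = 17771*(-15326) = -272358346)
-M = -1*(-272358346) = 272358346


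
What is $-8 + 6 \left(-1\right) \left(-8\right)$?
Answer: $40$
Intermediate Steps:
$-8 + 6 \left(-1\right) \left(-8\right) = -8 - -48 = -8 + 48 = 40$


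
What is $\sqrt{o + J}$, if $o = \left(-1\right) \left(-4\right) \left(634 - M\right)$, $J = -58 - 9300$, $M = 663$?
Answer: $i \sqrt{9474} \approx 97.334 i$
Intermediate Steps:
$J = -9358$ ($J = -58 - 9300 = -9358$)
$o = -116$ ($o = \left(-1\right) \left(-4\right) \left(634 - 663\right) = 4 \left(634 - 663\right) = 4 \left(-29\right) = -116$)
$\sqrt{o + J} = \sqrt{-116 - 9358} = \sqrt{-9474} = i \sqrt{9474}$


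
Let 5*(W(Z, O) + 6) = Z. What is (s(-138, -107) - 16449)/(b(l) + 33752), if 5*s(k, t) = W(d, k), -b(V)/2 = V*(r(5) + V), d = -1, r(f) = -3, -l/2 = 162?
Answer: 51407/556700 ≈ 0.092342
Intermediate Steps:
l = -324 (l = -2*162 = -324)
W(Z, O) = -6 + Z/5
b(V) = -2*V*(-3 + V)
s(k, t) = -31/25 (s(k, t) = (-6 + (⅕)*(-1))/5 = (-6 - ⅕)/5 = (⅕)*(-31/5) = -31/25)
(s(-138, -107) - 16449)/(b(l) + 33752) = (-31/25 - 16449)/(2*(-324)*(3 - 1*(-324)) + 33752) = -411256/(25*(2*(-324)*(3 + 324) + 33752)) = -411256/(25*(2*(-324)*327 + 33752)) = -411256/(25*(-211896 + 33752)) = -411256/25/(-178144) = -411256/25*(-1/178144) = 51407/556700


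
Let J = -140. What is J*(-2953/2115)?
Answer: 82684/423 ≈ 195.47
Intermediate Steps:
J*(-2953/2115) = -(-413420)/2115 = -140*(-2953/2115) = 82684/423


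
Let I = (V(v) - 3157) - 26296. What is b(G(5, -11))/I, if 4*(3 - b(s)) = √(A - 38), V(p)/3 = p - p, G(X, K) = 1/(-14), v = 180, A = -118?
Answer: -3/29453 + I*√39/58906 ≈ -0.00010186 + 0.00010602*I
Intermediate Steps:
G(X, K) = -1/14
V(p) = 0 (V(p) = 3*(p - p) = 3*0 = 0)
b(s) = 3 - I*√39/2 (b(s) = 3 - √(-118 - 38)/4 = 3 - I*√39/2)
I = -29453 (I = (0 - 3157) - 26296 = -3157 - 26296 = -29453)
b(G(5, -11))/I = (3 - I*√39/2)/(-29453) = (3 - I*√39/2)*(-1/29453) = -3/29453 + I*√39/58906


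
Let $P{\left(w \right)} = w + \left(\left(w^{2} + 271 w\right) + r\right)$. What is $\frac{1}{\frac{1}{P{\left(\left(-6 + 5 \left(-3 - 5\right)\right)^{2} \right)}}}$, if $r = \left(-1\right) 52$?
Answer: $5052956$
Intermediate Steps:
$r = -52$
$P{\left(w \right)} = -52 + w^{2} + 272 w$ ($P{\left(w \right)} = w - \left(52 - w^{2} - 271 w\right) = w + \left(-52 + w^{2} + 271 w\right) = -52 + w^{2} + 272 w$)
$\frac{1}{\frac{1}{P{\left(\left(-6 + 5 \left(-3 - 5\right)\right)^{2} \right)}}} = \frac{1}{\frac{1}{-52 + \left(\left(-6 + 5 \left(-3 - 5\right)\right)^{2}\right)^{2} + 272 \left(-6 + 5 \left(-3 - 5\right)\right)^{2}}} = \frac{1}{\frac{1}{-52 + \left(\left(-6 + 5 \left(-8\right)\right)^{2}\right)^{2} + 272 \left(-6 + 5 \left(-8\right)\right)^{2}}} = \frac{1}{\frac{1}{-52 + \left(\left(-6 - 40\right)^{2}\right)^{2} + 272 \left(-6 - 40\right)^{2}}} = \frac{1}{\frac{1}{-52 + \left(\left(-46\right)^{2}\right)^{2} + 272 \left(-46\right)^{2}}} = \frac{1}{\frac{1}{-52 + 2116^{2} + 272 \cdot 2116}} = \frac{1}{\frac{1}{-52 + 4477456 + 575552}} = \frac{1}{\frac{1}{5052956}} = 5052956$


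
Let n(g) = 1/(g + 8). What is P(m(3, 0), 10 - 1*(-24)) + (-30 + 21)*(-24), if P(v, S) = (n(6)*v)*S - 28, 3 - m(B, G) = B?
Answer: 188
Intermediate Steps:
n(g) = 1/(8 + g)
m(B, G) = 3 - B
P(v, S) = -28 + S*v/14 (P(v, S) = (v/(8 + 6))*S - 28 = (v/14)*S - 28 = S*v/14 - 28 = -28 + S*v/14)
P(m(3, 0), 10 - 1*(-24)) + (-30 + 21)*(-24) = (-28 + (10 - 1*(-24))*(3 - 1*3)/14) + (-30 + 21)*(-24) = (-28 + (10 + 24)*(3 - 3)/14) - 9*(-24) = (-28 + (1/14)*34*0) + 216 = (-28 + 0) + 216 = -28 + 216 = 188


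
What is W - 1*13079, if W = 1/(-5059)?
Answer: -66166662/5059 ≈ -13079.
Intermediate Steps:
W = -1/5059 ≈ -0.00019767
W - 1*13079 = -1/5059 - 1*13079 = -1/5059 - 13079 = -66166662/5059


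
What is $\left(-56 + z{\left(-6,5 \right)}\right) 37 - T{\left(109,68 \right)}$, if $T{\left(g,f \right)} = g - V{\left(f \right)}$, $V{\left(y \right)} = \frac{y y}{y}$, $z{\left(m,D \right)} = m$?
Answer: $-2335$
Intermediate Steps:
$V{\left(y \right)} = y$ ($V{\left(y \right)} = \frac{y^{2}}{y} = y$)
$T{\left(g,f \right)} = g - f$
$\left(-56 + z{\left(-6,5 \right)}\right) 37 - T{\left(109,68 \right)} = \left(-56 - 6\right) 37 - \left(109 - 68\right) = \left(-62\right) 37 - \left(109 - 68\right) = -2294 - 41 = -2335$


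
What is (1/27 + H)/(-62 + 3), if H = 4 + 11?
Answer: -406/1593 ≈ -0.25487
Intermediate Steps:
H = 15
(1/27 + H)/(-62 + 3) = (1/27 + 15)/(-62 + 3) = (1/27 + 15)/(-59) = -1/59*406/27 = -406/1593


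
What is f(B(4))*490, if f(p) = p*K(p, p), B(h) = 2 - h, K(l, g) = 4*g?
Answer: 7840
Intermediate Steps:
f(p) = 4*p² (f(p) = p*(4*p) = 4*p²)
f(B(4))*490 = (4*(2 - 1*4)²)*490 = (4*(2 - 4)²)*490 = (4*(-2)²)*490 = (4*4)*490 = 16*490 = 7840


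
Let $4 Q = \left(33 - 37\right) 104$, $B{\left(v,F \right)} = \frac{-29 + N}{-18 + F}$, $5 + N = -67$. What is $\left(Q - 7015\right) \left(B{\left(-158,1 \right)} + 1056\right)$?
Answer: $- \frac{128519307}{17} \approx -7.56 \cdot 10^{6}$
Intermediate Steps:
$N = -72$ ($N = -5 - 67 = -72$)
$B{\left(v,F \right)} = - \frac{101}{-18 + F}$ ($B{\left(v,F \right)} = \frac{-29 - 72}{-18 + F} = - \frac{101}{-18 + F}$)
$Q = -104$ ($Q = \frac{\left(33 - 37\right) 104}{4} = \frac{\left(-4\right) 104}{4} = \frac{1}{4} \left(-416\right) = -104$)
$\left(Q - 7015\right) \left(B{\left(-158,1 \right)} + 1056\right) = \left(-104 - 7015\right) \left(- \frac{101}{-18 + 1} + 1056\right) = - 7119 \left(- \frac{101}{-17} + 1056\right) = - 7119 \left(\left(-101\right) \left(- \frac{1}{17}\right) + 1056\right) = - 7119 \left(\frac{101}{17} + 1056\right) = \left(-7119\right) \frac{18053}{17} = - \frac{128519307}{17}$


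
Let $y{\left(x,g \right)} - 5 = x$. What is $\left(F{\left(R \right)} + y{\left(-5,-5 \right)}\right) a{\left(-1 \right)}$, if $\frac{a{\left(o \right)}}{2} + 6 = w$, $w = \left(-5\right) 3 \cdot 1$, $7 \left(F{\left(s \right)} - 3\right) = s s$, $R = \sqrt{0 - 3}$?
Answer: $-108$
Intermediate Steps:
$y{\left(x,g \right)} = 5 + x$
$R = i \sqrt{3}$ ($R = \sqrt{-3} = i \sqrt{3} \approx 1.732 i$)
$F{\left(s \right)} = 3 + \frac{s^{2}}{7}$ ($F{\left(s \right)} = 3 + \frac{s s}{7} = 3 + \frac{s^{2}}{7}$)
$w = -15$ ($w = \left(-15\right) 1 = -15$)
$a{\left(o \right)} = -42$ ($a{\left(o \right)} = -12 + 2 \left(-15\right) = -12 - 30 = -42$)
$\left(F{\left(R \right)} + y{\left(-5,-5 \right)}\right) a{\left(-1 \right)} = \left(\left(3 + \frac{\left(i \sqrt{3}\right)^{2}}{7}\right) + \left(5 - 5\right)\right) \left(-42\right) = \left(\left(3 + \frac{1}{7} \left(-3\right)\right) + 0\right) \left(-42\right) = \left(\left(3 - \frac{3}{7}\right) + 0\right) \left(-42\right) = \left(\frac{18}{7} + 0\right) \left(-42\right) = \frac{18}{7} \left(-42\right) = -108$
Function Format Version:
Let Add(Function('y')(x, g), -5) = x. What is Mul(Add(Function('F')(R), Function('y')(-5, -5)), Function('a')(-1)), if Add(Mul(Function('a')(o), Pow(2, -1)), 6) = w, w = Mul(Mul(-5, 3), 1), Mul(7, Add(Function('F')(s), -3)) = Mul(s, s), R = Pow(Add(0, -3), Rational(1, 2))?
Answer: -108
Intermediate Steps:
Function('y')(x, g) = Add(5, x)
R = Mul(I, Pow(3, Rational(1, 2))) (R = Pow(-3, Rational(1, 2)) = Mul(I, Pow(3, Rational(1, 2))) ≈ Mul(1.7320, I))
Function('F')(s) = Add(3, Mul(Rational(1, 7), Pow(s, 2))) (Function('F')(s) = Add(3, Mul(Rational(1, 7), Mul(s, s))) = Add(3, Mul(Rational(1, 7), Pow(s, 2))))
w = -15 (w = Mul(-15, 1) = -15)
Function('a')(o) = -42 (Function('a')(o) = Add(-12, Mul(2, -15)) = Add(-12, -30) = -42)
Mul(Add(Function('F')(R), Function('y')(-5, -5)), Function('a')(-1)) = Mul(Add(Add(3, Mul(Rational(1, 7), Pow(Mul(I, Pow(3, Rational(1, 2))), 2))), Add(5, -5)), -42) = Mul(Add(Add(3, Mul(Rational(1, 7), -3)), 0), -42) = Mul(Add(Add(3, Rational(-3, 7)), 0), -42) = Mul(Add(Rational(18, 7), 0), -42) = Mul(Rational(18, 7), -42) = -108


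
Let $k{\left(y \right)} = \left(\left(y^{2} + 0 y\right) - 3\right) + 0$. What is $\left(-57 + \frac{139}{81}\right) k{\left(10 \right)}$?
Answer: $- \frac{434366}{81} \approx -5362.5$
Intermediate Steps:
$k{\left(y \right)} = -3 + y^{2}$ ($k{\left(y \right)} = \left(\left(y^{2} + 0\right) - 3\right) + 0 = \left(y^{2} - 3\right) + 0 = \left(-3 + y^{2}\right) + 0 = -3 + y^{2}$)
$\left(-57 + \frac{139}{81}\right) k{\left(10 \right)} = \left(-57 + \frac{139}{81}\right) \left(-3 + 10^{2}\right) = \left(-57 + 139 \cdot \frac{1}{81}\right) \left(-3 + 100\right) = \left(-57 + \frac{139}{81}\right) 97 = \left(- \frac{4478}{81}\right) 97 = - \frac{434366}{81}$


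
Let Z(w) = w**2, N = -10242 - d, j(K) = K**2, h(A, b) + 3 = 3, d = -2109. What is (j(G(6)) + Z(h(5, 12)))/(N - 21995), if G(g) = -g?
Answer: -9/7532 ≈ -0.0011949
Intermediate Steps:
h(A, b) = 0 (h(A, b) = -3 + 3 = 0)
N = -8133 (N = -10242 - 1*(-2109) = -10242 + 2109 = -8133)
(j(G(6)) + Z(h(5, 12)))/(N - 21995) = ((-1*6)**2 + 0**2)/(-8133 - 21995) = ((-6)**2 + 0)/(-30128) = (36 + 0)*(-1/30128) = 36*(-1/30128) = -9/7532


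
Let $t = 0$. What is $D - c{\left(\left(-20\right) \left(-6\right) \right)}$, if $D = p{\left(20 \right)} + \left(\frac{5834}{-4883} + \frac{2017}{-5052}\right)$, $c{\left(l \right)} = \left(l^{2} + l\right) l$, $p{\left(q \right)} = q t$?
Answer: $- \frac{42983158560779}{24668916} \approx -1.7424 \cdot 10^{6}$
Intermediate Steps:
$p{\left(q \right)} = 0$ ($p{\left(q \right)} = q 0 = 0$)
$c{\left(l \right)} = l \left(l + l^{2}\right)$ ($c{\left(l \right)} = \left(l + l^{2}\right) l = l \left(l + l^{2}\right)$)
$D = - \frac{39322379}{24668916}$ ($D = 0 + \left(\frac{5834}{-4883} + \frac{2017}{-5052}\right) = 0 + \left(5834 \left(- \frac{1}{4883}\right) + 2017 \left(- \frac{1}{5052}\right)\right) = 0 - \frac{39322379}{24668916} = - \frac{39322379}{24668916} \approx -1.594$)
$D - c{\left(\left(-20\right) \left(-6\right) \right)} = - \frac{39322379}{24668916} - \left(\left(-20\right) \left(-6\right)\right)^{2} \left(1 - -120\right) = - \frac{39322379}{24668916} - 120^{2} \left(1 + 120\right) = - \frac{39322379}{24668916} - 14400 \cdot 121 = - \frac{39322379}{24668916} - 1742400 = - \frac{42983158560779}{24668916}$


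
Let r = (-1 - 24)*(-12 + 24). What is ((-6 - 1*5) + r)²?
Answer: 96721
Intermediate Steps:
r = -300 (r = -25*12 = -300)
((-6 - 1*5) + r)² = ((-6 - 1*5) - 300)² = ((-6 - 5) - 300)² = (-11 - 300)² = (-311)² = 96721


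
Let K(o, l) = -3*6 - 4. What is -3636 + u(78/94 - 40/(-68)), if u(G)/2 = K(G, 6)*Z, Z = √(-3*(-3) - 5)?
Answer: -3724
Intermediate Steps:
K(o, l) = -22 (K(o, l) = -18 - 4 = -22)
Z = 2 (Z = √(9 - 5) = √4 = 2)
u(G) = -88 (u(G) = 2*(-22*2) = 2*(-44) = -88)
-3636 + u(78/94 - 40/(-68)) = -3636 - 88 = -3724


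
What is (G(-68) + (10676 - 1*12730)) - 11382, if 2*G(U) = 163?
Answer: -26709/2 ≈ -13355.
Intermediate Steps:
G(U) = 163/2 (G(U) = (½)*163 = 163/2)
(G(-68) + (10676 - 1*12730)) - 11382 = (163/2 + (10676 - 1*12730)) - 11382 = (163/2 + (10676 - 12730)) - 11382 = (163/2 - 2054) - 11382 = -3945/2 - 11382 = -26709/2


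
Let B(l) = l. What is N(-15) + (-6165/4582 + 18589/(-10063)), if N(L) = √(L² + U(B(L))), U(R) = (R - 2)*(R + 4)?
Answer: -5076317/1589954 + 2*√103 ≈ 17.105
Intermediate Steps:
U(R) = (-2 + R)*(4 + R)
N(L) = √(-8 + 2*L + 2*L²) (N(L) = √(L² + (-8 + L² + 2*L)) = √(-8 + 2*L + 2*L²))
N(-15) + (-6165/4582 + 18589/(-10063)) = √(-8 + 2*(-15) + 2*(-15)²) + (-6165/4582 + 18589/(-10063)) = √(-8 - 30 + 2*225) + (-6165*1/4582 + 18589*(-1/10063)) = √(-8 - 30 + 450) + (-6165/4582 - 641/347) = √412 - 5076317/1589954 = 2*√103 - 5076317/1589954 = -5076317/1589954 + 2*√103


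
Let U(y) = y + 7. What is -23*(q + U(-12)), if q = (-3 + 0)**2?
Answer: -92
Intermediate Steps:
U(y) = 7 + y
q = 9 (q = (-3)**2 = 9)
-23*(q + U(-12)) = -23*(9 + (7 - 12)) = -23*(9 - 5) = -23*4 = -92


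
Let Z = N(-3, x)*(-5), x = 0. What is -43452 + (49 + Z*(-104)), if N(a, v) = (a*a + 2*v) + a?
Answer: -40283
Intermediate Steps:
N(a, v) = a + a² + 2*v (N(a, v) = (a² + 2*v) + a = a + a² + 2*v)
Z = -30 (Z = (-3 + (-3)² + 2*0)*(-5) = (-3 + 9 + 0)*(-5) = 6*(-5) = -30)
-43452 + (49 + Z*(-104)) = -43452 + (49 - 30*(-104)) = -43452 + (49 + 3120) = -43452 + 3169 = -40283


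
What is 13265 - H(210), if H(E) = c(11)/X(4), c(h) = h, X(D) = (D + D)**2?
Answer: 848949/64 ≈ 13265.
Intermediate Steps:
X(D) = 4*D**2 (X(D) = (2*D)**2 = 4*D**2)
H(E) = 11/64 (H(E) = 11/((4*4**2)) = 11/((4*16)) = 11/64)
13265 - H(210) = 13265 - 1*11/64 = 13265 - 11/64 = 848949/64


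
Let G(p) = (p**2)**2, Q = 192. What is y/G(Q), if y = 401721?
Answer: 133907/452984832 ≈ 0.00029561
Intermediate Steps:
G(p) = p**4
y/G(Q) = 401721/(192**4) = 401721/1358954496 = 401721*(1/1358954496) = 133907/452984832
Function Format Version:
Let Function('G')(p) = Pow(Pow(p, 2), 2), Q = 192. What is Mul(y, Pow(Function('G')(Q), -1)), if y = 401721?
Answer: Rational(133907, 452984832) ≈ 0.00029561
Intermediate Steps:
Function('G')(p) = Pow(p, 4)
Mul(y, Pow(Function('G')(Q), -1)) = Mul(401721, Pow(Pow(192, 4), -1)) = Mul(401721, Pow(1358954496, -1)) = Mul(401721, Rational(1, 1358954496)) = Rational(133907, 452984832)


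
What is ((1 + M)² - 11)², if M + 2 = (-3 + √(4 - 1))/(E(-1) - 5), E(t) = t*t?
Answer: 7399/64 - 43*√3/16 ≈ 110.95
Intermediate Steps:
E(t) = t²
M = -5/4 - √3/4 (M = -2 + (-3 + √(4 - 1))/((-1)² - 5) = -2 + (-3 + √3)/(1 - 5) = -2 + (-3 + √3)/(-4) = -2 + (-3 + √3)*(-¼) = -2 + (¾ - √3/4) = -5/4 - √3/4 ≈ -1.6830)
((1 + M)² - 11)² = ((1 + (-5/4 - √3/4))² - 11)² = ((-¼ - √3/4)² - 11)² = (-11 + (-¼ - √3/4)²)²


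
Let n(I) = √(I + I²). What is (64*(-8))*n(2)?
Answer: -512*√6 ≈ -1254.1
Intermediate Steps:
(64*(-8))*n(2) = (64*(-8))*√(2*(1 + 2)) = -512*√6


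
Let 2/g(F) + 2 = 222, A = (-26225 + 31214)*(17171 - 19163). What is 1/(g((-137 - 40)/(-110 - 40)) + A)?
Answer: -110/1093189679 ≈ -1.0062e-7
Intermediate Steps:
A = -9938088 (A = 4989*(-1992) = -9938088)
g(F) = 1/110 (g(F) = 2/(-2 + 222) = 2/220 = 2*(1/220) = 1/110)
1/(g((-137 - 40)/(-110 - 40)) + A) = 1/(1/110 - 9938088) = 1/(-1093189679/110) = -110/1093189679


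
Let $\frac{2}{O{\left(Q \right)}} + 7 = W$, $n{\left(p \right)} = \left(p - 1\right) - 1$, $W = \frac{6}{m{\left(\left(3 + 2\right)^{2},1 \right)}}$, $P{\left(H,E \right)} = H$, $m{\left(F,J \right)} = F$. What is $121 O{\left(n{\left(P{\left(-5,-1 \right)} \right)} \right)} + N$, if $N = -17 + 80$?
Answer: $\frac{4597}{169} \approx 27.201$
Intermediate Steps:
$W = \frac{6}{25}$ ($W = \frac{6}{\left(3 + 2\right)^{2}} = \frac{6}{5^{2}} = \frac{6}{25} \approx 0.24$)
$n{\left(p \right)} = -2 + p$ ($n{\left(p \right)} = \left(p - 1\right) - 1 = \left(-1 + p\right) - 1 = -2 + p$)
$O{\left(Q \right)} = - \frac{50}{169}$ ($O{\left(Q \right)} = \frac{2}{-7 + \frac{6}{25}} = \frac{2}{- \frac{169}{25}} = 2 \left(- \frac{25}{169}\right) = - \frac{50}{169}$)
$N = 63$
$121 O{\left(n{\left(P{\left(-5,-1 \right)} \right)} \right)} + N = 121 \left(- \frac{50}{169}\right) + 63 = - \frac{6050}{169} + 63 = \frac{4597}{169}$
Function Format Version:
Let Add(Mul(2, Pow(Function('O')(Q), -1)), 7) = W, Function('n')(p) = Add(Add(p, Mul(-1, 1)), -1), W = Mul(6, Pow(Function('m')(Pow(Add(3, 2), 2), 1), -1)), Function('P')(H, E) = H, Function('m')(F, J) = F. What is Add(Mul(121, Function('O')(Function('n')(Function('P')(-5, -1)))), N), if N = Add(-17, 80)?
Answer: Rational(4597, 169) ≈ 27.201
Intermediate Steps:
W = Rational(6, 25) (W = Mul(6, Pow(Pow(Add(3, 2), 2), -1)) = Mul(6, Pow(Pow(5, 2), -1)) = Mul(6, Pow(25, -1)) = Mul(6, Rational(1, 25)) = Rational(6, 25) ≈ 0.24000)
Function('n')(p) = Add(-2, p) (Function('n')(p) = Add(Add(p, -1), -1) = Add(Add(-1, p), -1) = Add(-2, p))
Function('O')(Q) = Rational(-50, 169) (Function('O')(Q) = Mul(2, Pow(Add(-7, Rational(6, 25)), -1)) = Mul(2, Pow(Rational(-169, 25), -1)) = Mul(2, Rational(-25, 169)) = Rational(-50, 169))
N = 63
Add(Mul(121, Function('O')(Function('n')(Function('P')(-5, -1)))), N) = Add(Mul(121, Rational(-50, 169)), 63) = Add(Rational(-6050, 169), 63) = Rational(4597, 169)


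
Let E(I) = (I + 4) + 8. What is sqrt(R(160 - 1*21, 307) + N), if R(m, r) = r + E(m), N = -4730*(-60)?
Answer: 377*sqrt(2) ≈ 533.16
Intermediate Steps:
E(I) = 12 + I (E(I) = (4 + I) + 8 = 12 + I)
N = 283800
R(m, r) = 12 + m + r (R(m, r) = r + (12 + m) = 12 + m + r)
sqrt(R(160 - 1*21, 307) + N) = sqrt((12 + (160 - 1*21) + 307) + 283800) = sqrt((12 + (160 - 21) + 307) + 283800) = sqrt((12 + 139 + 307) + 283800) = sqrt(458 + 283800) = sqrt(284258) = 377*sqrt(2)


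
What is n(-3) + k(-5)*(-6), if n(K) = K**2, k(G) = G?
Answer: 39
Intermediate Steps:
n(-3) + k(-5)*(-6) = (-3)**2 - 5*(-6) = 9 + 30 = 39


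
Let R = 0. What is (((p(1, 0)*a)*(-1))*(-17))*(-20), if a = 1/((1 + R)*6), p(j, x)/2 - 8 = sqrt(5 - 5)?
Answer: -2720/3 ≈ -906.67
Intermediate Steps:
p(j, x) = 16 (p(j, x) = 16 + 2*sqrt(5 - 5) = 16 + 2*sqrt(0) = 16 + 2*0 = 16 + 0 = 16)
a = 1/6 (a = 1/((1 + 0)*6) = 1/(1*6) = 1/6 ≈ 0.16667)
(((p(1, 0)*a)*(-1))*(-17))*(-20) = (((16*(1/6))*(-1))*(-17))*(-20) = (((8/3)*(-1))*(-17))*(-20) = -8/3*(-17)*(-20) = (136/3)*(-20) = -2720/3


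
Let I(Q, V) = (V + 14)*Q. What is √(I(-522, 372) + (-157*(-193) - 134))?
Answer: 5*I*√6853 ≈ 413.91*I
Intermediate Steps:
I(Q, V) = Q*(14 + V) (I(Q, V) = (14 + V)*Q = Q*(14 + V))
√(I(-522, 372) + (-157*(-193) - 134)) = √(-522*(14 + 372) + (-157*(-193) - 134)) = √(-522*386 + (30301 - 134)) = √(-201492 + 30167) = √(-171325) = 5*I*√6853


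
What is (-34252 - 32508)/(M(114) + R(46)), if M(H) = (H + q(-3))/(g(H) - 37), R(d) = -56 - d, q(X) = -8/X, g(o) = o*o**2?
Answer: 37089527745/56667599 ≈ 654.51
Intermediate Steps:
g(o) = o**3
M(H) = (8/3 + H)/(-37 + H**3) (M(H) = (H - 8/(-3))/(H**3 - 37) = (H - 8*(-1/3))/(-37 + H**3) = (H + 8/3)/(-37 + H**3) = (8/3 + H)/(-37 + H**3))
(-34252 - 32508)/(M(114) + R(46)) = (-34252 - 32508)/((8/3 + 114)/(-37 + 114**3) + (-56 - 1*46)) = -66760/((350/3)/(-37 + 1481544) + (-56 - 46)) = -66760/((350/3)/1481507 - 102) = -66760/((1/1481507)*(350/3) - 102) = -66760/(350/4444521 - 102) = -66760/(-453340792/4444521) = -66760*(-4444521/453340792) = 37089527745/56667599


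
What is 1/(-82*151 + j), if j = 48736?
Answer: 1/36354 ≈ 2.7507e-5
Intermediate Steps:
1/(-82*151 + j) = 1/(-82*151 + 48736) = 1/(-12382 + 48736) = 1/36354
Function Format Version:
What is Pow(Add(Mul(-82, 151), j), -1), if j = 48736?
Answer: Rational(1, 36354) ≈ 2.7507e-5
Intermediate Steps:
Pow(Add(Mul(-82, 151), j), -1) = Pow(Add(Mul(-82, 151), 48736), -1) = Pow(Add(-12382, 48736), -1) = Pow(36354, -1) = Rational(1, 36354)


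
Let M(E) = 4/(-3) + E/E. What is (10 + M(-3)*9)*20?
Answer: 140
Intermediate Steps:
M(E) = -⅓ (M(E) = 4*(-⅓) + 1 = -4/3 + 1 = -⅓)
(10 + M(-3)*9)*20 = (10 - ⅓*9)*20 = (10 - 3)*20 = 7*20 = 140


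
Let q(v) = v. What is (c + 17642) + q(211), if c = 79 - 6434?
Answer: 11498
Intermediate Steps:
c = -6355
(c + 17642) + q(211) = (-6355 + 17642) + 211 = 11287 + 211 = 11498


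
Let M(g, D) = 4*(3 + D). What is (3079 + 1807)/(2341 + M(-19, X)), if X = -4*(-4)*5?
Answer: 4886/2673 ≈ 1.8279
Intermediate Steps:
X = 80 (X = 16*5 = 80)
M(g, D) = 12 + 4*D
(3079 + 1807)/(2341 + M(-19, X)) = (3079 + 1807)/(2341 + (12 + 4*80)) = 4886/(2341 + (12 + 320)) = 4886/(2341 + 332) = 4886/2673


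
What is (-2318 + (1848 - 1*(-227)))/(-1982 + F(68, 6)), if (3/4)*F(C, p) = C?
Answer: 729/5674 ≈ 0.12848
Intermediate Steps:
F(C, p) = 4*C/3
(-2318 + (1848 - 1*(-227)))/(-1982 + F(68, 6)) = (-2318 + (1848 - 1*(-227)))/(-1982 + (4/3)*68) = (-2318 + (1848 + 227))/(-1982 + 272/3) = (-2318 + 2075)/(-5674/3) = -243*(-3/5674) = 729/5674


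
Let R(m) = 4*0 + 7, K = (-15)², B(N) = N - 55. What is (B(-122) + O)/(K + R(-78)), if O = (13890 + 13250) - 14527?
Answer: 3109/58 ≈ 53.603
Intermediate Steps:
O = 12613 (O = 27140 - 14527 = 12613)
B(N) = -55 + N
K = 225
R(m) = 7 (R(m) = 0 + 7 = 7)
(B(-122) + O)/(K + R(-78)) = ((-55 - 122) + 12613)/(225 + 7) = (-177 + 12613)/232 = 12436*(1/232) = 3109/58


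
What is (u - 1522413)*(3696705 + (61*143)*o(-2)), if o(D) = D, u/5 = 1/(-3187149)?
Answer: -17852342571205288378/3187149 ≈ -5.6014e+12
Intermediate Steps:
u = -5/3187149 (u = 5/(-3187149) = 5*(-1/3187149) = -5/3187149 ≈ -1.5688e-6)
(u - 1522413)*(3696705 + (61*143)*o(-2)) = (-5/3187149 - 1522413)*(3696705 + (61*143)*(-2)) = -4852157070542*(3696705 + 8723*(-2))/3187149 = -4852157070542*(3696705 - 17446)/3187149 = -4852157070542/3187149*3679259 = -17852342571205288378/3187149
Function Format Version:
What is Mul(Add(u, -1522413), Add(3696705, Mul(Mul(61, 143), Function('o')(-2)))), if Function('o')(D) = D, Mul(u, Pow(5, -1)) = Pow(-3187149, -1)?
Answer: Rational(-17852342571205288378, 3187149) ≈ -5.6014e+12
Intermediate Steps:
u = Rational(-5, 3187149) (u = Mul(5, Pow(-3187149, -1)) = Mul(5, Rational(-1, 3187149)) = Rational(-5, 3187149) ≈ -1.5688e-6)
Mul(Add(u, -1522413), Add(3696705, Mul(Mul(61, 143), Function('o')(-2)))) = Mul(Add(Rational(-5, 3187149), -1522413), Add(3696705, Mul(Mul(61, 143), -2))) = Mul(Rational(-4852157070542, 3187149), Add(3696705, Mul(8723, -2))) = Mul(Rational(-4852157070542, 3187149), Add(3696705, -17446)) = Mul(Rational(-4852157070542, 3187149), 3679259) = Rational(-17852342571205288378, 3187149)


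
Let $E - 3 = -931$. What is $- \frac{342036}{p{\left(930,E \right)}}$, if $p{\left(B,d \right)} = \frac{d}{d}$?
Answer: $-342036$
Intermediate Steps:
$E = -928$ ($E = 3 - 931 = -928$)
$p{\left(B,d \right)} = 1$
$- \frac{342036}{p{\left(930,E \right)}} = - \frac{342036}{1} = \left(-342036\right) 1 = -342036$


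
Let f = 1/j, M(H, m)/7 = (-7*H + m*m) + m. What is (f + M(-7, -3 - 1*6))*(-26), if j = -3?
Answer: -66040/3 ≈ -22013.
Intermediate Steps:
M(H, m) = -49*H + 7*m + 7*m² (M(H, m) = 7*((-7*H + m*m) + m) = 7*((-7*H + m²) + m) = 7*((m² - 7*H) + m) = 7*(m + m² - 7*H) = -49*H + 7*m + 7*m²)
f = -⅓ (f = 1/(-3) = -⅓ ≈ -0.33333)
(f + M(-7, -3 - 1*6))*(-26) = (-⅓ + (-49*(-7) + 7*(-3 - 1*6) + 7*(-3 - 1*6)²))*(-26) = (-⅓ + (343 + 7*(-3 - 6) + 7*(-3 - 6)²))*(-26) = (-⅓ + (343 + 7*(-9) + 7*(-9)²))*(-26) = (-⅓ + (343 - 63 + 7*81))*(-26) = (-⅓ + (343 - 63 + 567))*(-26) = (-⅓ + 847)*(-26) = (2540/3)*(-26) = -66040/3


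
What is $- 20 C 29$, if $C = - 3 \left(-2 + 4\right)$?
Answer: $3480$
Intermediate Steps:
$C = -6$ ($C = \left(-3\right) 2 = -6$)
$- 20 C 29 = \left(-20\right) \left(-6\right) 29 = 120 \cdot 29 = 3480$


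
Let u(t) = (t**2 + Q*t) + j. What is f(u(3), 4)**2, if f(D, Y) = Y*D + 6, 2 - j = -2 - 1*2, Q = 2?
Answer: 8100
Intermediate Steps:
j = 6 (j = 2 - (-2 - 1*2) = 2 - (-2 - 2) = 2 - 1*(-4) = 2 + 4 = 6)
u(t) = 6 + t**2 + 2*t (u(t) = (t**2 + 2*t) + 6 = 6 + t**2 + 2*t)
f(D, Y) = 6 + D*Y (f(D, Y) = D*Y + 6 = 6 + D*Y)
f(u(3), 4)**2 = (6 + (6 + 3**2 + 2*3)*4)**2 = (6 + (6 + 9 + 6)*4)**2 = (6 + 21*4)**2 = (6 + 84)**2 = 90**2 = 8100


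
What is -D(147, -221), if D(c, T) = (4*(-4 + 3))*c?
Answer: 588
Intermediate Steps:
D(c, T) = -4*c (D(c, T) = (4*(-1))*c = -4*c)
-D(147, -221) = -(-4)*147 = -1*(-588) = 588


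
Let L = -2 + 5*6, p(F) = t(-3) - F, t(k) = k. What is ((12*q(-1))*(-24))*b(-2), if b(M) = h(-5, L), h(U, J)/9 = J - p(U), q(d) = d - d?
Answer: 0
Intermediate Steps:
q(d) = 0
p(F) = -3 - F
L = 28 (L = -2 + 30 = 28)
h(U, J) = 27 + 9*J + 9*U (h(U, J) = 9*(J - (-3 - U)) = 9*(J + (3 + U)) = 9*(3 + J + U) = 27 + 9*J + 9*U)
b(M) = 234 (b(M) = 27 + 9*28 + 9*(-5) = 27 + 252 - 45 = 234)
((12*q(-1))*(-24))*b(-2) = ((12*0)*(-24))*234 = (0*(-24))*234 = 0*234 = 0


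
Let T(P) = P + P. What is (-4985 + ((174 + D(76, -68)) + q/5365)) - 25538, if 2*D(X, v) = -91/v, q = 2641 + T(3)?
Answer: -22142996153/729640 ≈ -30348.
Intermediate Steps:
T(P) = 2*P
q = 2647 (q = 2641 + 2*3 = 2641 + 6 = 2647)
D(X, v) = -91/(2*v) (D(X, v) = (-91/v)/2 = -91/(2*v))
(-4985 + ((174 + D(76, -68)) + q/5365)) - 25538 = (-4985 + ((174 - 91/2/(-68)) + 2647/5365)) - 25538 = (-4985 + ((174 - 91/2*(-1/68)) + 2647*(1/5365))) - 25538 = (-4985 + ((174 + 91/136) + 2647/5365)) - 25538 = (-4985 + (23755/136 + 2647/5365)) - 25538 = (-4985 + 127805567/729640) - 25538 = -3509449833/729640 - 25538 = -22142996153/729640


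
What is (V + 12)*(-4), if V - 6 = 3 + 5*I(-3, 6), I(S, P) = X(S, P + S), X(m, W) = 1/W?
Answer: -272/3 ≈ -90.667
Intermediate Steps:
I(S, P) = 1/(P + S)
V = 32/3 (V = 6 + (3 + 5/(6 - 3)) = 6 + (3 + 5/3) = 6 + 14/3 = 32/3 ≈ 10.667)
(V + 12)*(-4) = (32/3 + 12)*(-4) = (68/3)*(-4) = -272/3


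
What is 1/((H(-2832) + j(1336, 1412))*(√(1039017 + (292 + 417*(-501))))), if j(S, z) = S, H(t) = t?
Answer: -√207598/621133216 ≈ -7.3354e-7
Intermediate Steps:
1/((H(-2832) + j(1336, 1412))*(√(1039017 + (292 + 417*(-501))))) = 1/((-2832 + 1336)*(√(1039017 + (292 + 417*(-501))))) = 1/((-1496)*(√(1039017 + (292 - 208917)))) = -1/(1496*√(1039017 - 208625)) = -√207598/415196/1496 = -√207598/621133216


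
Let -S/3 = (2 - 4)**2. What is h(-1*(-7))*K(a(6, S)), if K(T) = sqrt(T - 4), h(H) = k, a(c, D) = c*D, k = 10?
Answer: 20*I*sqrt(19) ≈ 87.178*I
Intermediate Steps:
S = -12 (S = -3*(2 - 4)**2 = -3*(-2)**2 = -3*4 = -12)
a(c, D) = D*c
h(H) = 10
K(T) = sqrt(-4 + T)
h(-1*(-7))*K(a(6, S)) = 10*sqrt(-4 - 12*6) = 10*sqrt(-4 - 72) = 10*sqrt(-76) = 10*(2*I*sqrt(19)) = 20*I*sqrt(19)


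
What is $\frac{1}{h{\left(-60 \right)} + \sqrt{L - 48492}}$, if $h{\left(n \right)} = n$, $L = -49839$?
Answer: $- \frac{20}{33977} - \frac{i \sqrt{98331}}{101931} \approx -0.00058863 - 0.0030764 i$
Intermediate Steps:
$\frac{1}{h{\left(-60 \right)} + \sqrt{L - 48492}} = \frac{1}{-60 + \sqrt{-49839 - 48492}} = \frac{1}{-60 + \sqrt{-98331}} = \frac{1}{-60 + i \sqrt{98331}}$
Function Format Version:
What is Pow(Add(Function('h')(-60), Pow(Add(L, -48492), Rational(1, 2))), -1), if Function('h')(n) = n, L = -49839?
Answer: Add(Rational(-20, 33977), Mul(Rational(-1, 101931), I, Pow(98331, Rational(1, 2)))) ≈ Add(-0.00058863, Mul(-0.0030764, I))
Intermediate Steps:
Pow(Add(Function('h')(-60), Pow(Add(L, -48492), Rational(1, 2))), -1) = Pow(Add(-60, Pow(Add(-49839, -48492), Rational(1, 2))), -1) = Pow(Add(-60, Pow(-98331, Rational(1, 2))), -1) = Pow(Add(-60, Mul(I, Pow(98331, Rational(1, 2)))), -1)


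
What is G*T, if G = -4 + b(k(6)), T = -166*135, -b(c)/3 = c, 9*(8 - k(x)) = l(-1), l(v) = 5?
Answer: 590130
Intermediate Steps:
k(x) = 67/9 (k(x) = 8 - 1/9*5 = 8 - 5/9 = 67/9)
b(c) = -3*c
T = -22410
G = -79/3 (G = -4 - 3*67/9 = -4 - 67/3 = -79/3 ≈ -26.333)
G*T = -79/3*(-22410) = 590130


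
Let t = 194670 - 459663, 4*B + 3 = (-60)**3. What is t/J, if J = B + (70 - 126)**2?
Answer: 1059972/203459 ≈ 5.2098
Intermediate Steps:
B = -216003/4 (B = -3/4 + (1/4)*(-60)**3 = -3/4 + (1/4)*(-216000) = -3/4 - 54000 = -216003/4 ≈ -54001.)
t = -264993
J = -203459/4 (J = -216003/4 + (70 - 126)**2 = -216003/4 + (-56)**2 = -216003/4 + 3136 = -203459/4 ≈ -50865.)
t/J = -264993/(-203459/4) = -264993*(-4/203459) = 1059972/203459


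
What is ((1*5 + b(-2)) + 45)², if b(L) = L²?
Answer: 2916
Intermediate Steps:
((1*5 + b(-2)) + 45)² = ((1*5 + (-2)²) + 45)² = ((5 + 4) + 45)² = (9 + 45)² = 54² = 2916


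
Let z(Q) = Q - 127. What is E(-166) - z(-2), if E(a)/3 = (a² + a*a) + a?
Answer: 164967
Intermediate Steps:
z(Q) = -127 + Q
E(a) = 3*a + 6*a² (E(a) = 3*((a² + a*a) + a) = 3*((a² + a²) + a) = 3*(2*a² + a) = 3*(a + 2*a²) = 3*a + 6*a²)
E(-166) - z(-2) = 3*(-166)*(1 + 2*(-166)) - (-127 - 2) = 3*(-166)*(1 - 332) - 1*(-129) = 3*(-166)*(-331) + 129 = 164838 + 129 = 164967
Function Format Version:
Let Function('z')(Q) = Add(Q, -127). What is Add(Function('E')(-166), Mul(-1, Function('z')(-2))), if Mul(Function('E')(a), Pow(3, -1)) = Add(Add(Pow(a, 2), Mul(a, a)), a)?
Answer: 164967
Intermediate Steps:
Function('z')(Q) = Add(-127, Q)
Function('E')(a) = Add(Mul(3, a), Mul(6, Pow(a, 2))) (Function('E')(a) = Mul(3, Add(Add(Pow(a, 2), Mul(a, a)), a)) = Mul(3, Add(Add(Pow(a, 2), Pow(a, 2)), a)) = Mul(3, Add(Mul(2, Pow(a, 2)), a)) = Mul(3, Add(a, Mul(2, Pow(a, 2)))) = Add(Mul(3, a), Mul(6, Pow(a, 2))))
Add(Function('E')(-166), Mul(-1, Function('z')(-2))) = Add(Mul(3, -166, Add(1, Mul(2, -166))), Mul(-1, Add(-127, -2))) = Add(Mul(3, -166, Add(1, -332)), Mul(-1, -129)) = Add(Mul(3, -166, -331), 129) = Add(164838, 129) = 164967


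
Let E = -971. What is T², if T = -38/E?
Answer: 1444/942841 ≈ 0.0015315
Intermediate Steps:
T = 38/971 (T = -38/(-971) = -38*(-1/971) = 38/971 ≈ 0.039135)
T² = (38/971)² = 1444/942841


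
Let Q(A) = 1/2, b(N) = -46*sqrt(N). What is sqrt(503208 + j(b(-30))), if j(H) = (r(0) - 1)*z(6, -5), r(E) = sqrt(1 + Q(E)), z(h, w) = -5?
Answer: sqrt(2012852 - 10*sqrt(6))/2 ≈ 709.37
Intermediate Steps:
Q(A) = 1/2
r(E) = sqrt(6)/2 (r(E) = sqrt(1 + 1/2) = sqrt(3/2) = sqrt(6)/2)
j(H) = 5 - 5*sqrt(6)/2 (j(H) = (sqrt(6)/2 - 1)*(-5) = (-1 + sqrt(6)/2)*(-5) = 5 - 5*sqrt(6)/2)
sqrt(503208 + j(b(-30))) = sqrt(503208 + (5 - 5*sqrt(6)/2)) = sqrt(503213 - 5*sqrt(6)/2)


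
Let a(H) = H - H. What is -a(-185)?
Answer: 0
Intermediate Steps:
a(H) = 0
-a(-185) = -1*0 = 0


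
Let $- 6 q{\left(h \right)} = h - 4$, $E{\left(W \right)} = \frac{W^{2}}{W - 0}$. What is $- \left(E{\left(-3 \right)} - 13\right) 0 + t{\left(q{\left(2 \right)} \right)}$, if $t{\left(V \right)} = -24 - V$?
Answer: $- \frac{73}{3} \approx -24.333$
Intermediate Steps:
$E{\left(W \right)} = W$ ($E{\left(W \right)} = \frac{W^{2}}{W + 0} = \frac{W^{2}}{W} = W$)
$q{\left(h \right)} = \frac{2}{3} - \frac{h}{6}$ ($q{\left(h \right)} = - \frac{h - 4}{6} = - \frac{-4 + h}{6} = \frac{2}{3} - \frac{h}{6}$)
$- \left(E{\left(-3 \right)} - 13\right) 0 + t{\left(q{\left(2 \right)} \right)} = - \left(-3 - 13\right) 0 - \left(\frac{74}{3} - \frac{1}{3}\right) = - \left(-16\right) 0 - \frac{73}{3} = \left(-1\right) 0 - \frac{73}{3} = 0 - \frac{73}{3} = - \frac{73}{3}$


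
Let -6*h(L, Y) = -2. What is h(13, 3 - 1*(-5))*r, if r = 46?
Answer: 46/3 ≈ 15.333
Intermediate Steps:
h(L, Y) = ⅓ (h(L, Y) = -⅙*(-2) = ⅓)
h(13, 3 - 1*(-5))*r = (⅓)*46 = 46/3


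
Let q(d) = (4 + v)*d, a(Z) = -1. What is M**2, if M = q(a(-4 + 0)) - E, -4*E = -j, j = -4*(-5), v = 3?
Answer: 144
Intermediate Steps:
q(d) = 7*d (q(d) = (4 + 3)*d = 7*d)
j = 20
E = 5 (E = -(-1)*20/4 = -1/4*(-20) = 5)
M = -12 (M = 7*(-1) - 1*5 = -7 - 5 = -12)
M**2 = (-12)**2 = 144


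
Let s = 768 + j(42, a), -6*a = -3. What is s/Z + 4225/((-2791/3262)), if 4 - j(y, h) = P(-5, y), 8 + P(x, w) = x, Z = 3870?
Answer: -10666791113/2160234 ≈ -4937.8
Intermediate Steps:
a = 1/2 (a = -1/6*(-3) = 1/2 ≈ 0.50000)
P(x, w) = -8 + x
j(y, h) = 17 (j(y, h) = 4 - (-8 - 5) = 4 - 1*(-13) = 4 + 13 = 17)
s = 785 (s = 768 + 17 = 785)
s/Z + 4225/((-2791/3262)) = 785/3870 + 4225/((-2791/3262)) = 785*(1/3870) + 4225/((-2791*1/3262)) = 157/774 + 4225/(-2791/3262) = 157/774 + 4225*(-3262/2791) = 157/774 - 13781950/2791 = -10666791113/2160234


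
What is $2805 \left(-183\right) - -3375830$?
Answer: $2862515$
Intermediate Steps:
$2805 \left(-183\right) - -3375830 = -513315 + 3375830 = 2862515$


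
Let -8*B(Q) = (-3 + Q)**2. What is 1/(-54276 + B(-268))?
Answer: -8/507649 ≈ -1.5759e-5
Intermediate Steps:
B(Q) = -(-3 + Q)**2/8
1/(-54276 + B(-268)) = 1/(-54276 - (-3 - 268)**2/8) = 1/(-54276 - 1/8*(-271)**2) = 1/(-54276 - 1/8*73441) = 1/(-54276 - 73441/8) = 1/(-507649/8) = -8/507649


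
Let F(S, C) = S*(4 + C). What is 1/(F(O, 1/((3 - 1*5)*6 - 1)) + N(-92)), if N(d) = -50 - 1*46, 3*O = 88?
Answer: 13/248 ≈ 0.052419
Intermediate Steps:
O = 88/3 (O = (1/3)*88 = 88/3 ≈ 29.333)
N(d) = -96 (N(d) = -50 - 46 = -96)
1/(F(O, 1/((3 - 1*5)*6 - 1)) + N(-92)) = 1/(88*(4 + 1/((3 - 1*5)*6 - 1))/3 - 96) = 1/(88*(4 + 1/((3 - 5)*6 - 1))/3 - 96) = 1/(88*(4 + 1/(-2*6 - 1))/3 - 96) = 1/(88*(4 + 1/(-12 - 1))/3 - 96) = 1/(88*(4 + 1/(-13))/3 - 96) = 1/(88*(4 - 1/13)/3 - 96) = 1/((88/3)*(51/13) - 96) = 1/(1496/13 - 96) = 1/(248/13) = 13/248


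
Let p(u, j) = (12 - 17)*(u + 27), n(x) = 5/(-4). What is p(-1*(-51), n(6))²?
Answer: 152100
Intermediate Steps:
n(x) = -5/4 (n(x) = 5*(-¼) = -5/4)
p(u, j) = -135 - 5*u (p(u, j) = -5*(27 + u) = -135 - 5*u)
p(-1*(-51), n(6))² = (-135 - (-5)*(-51))² = (-135 - 5*51)² = (-135 - 255)² = (-390)² = 152100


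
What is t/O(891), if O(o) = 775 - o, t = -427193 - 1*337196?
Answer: 764389/116 ≈ 6589.6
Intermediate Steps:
t = -764389 (t = -427193 - 337196 = -764389)
t/O(891) = -764389/(775 - 1*891) = -764389/(775 - 891) = -764389/(-116) = -764389*(-1/116) = 764389/116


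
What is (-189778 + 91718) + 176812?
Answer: 78752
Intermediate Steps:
(-189778 + 91718) + 176812 = -98060 + 176812 = 78752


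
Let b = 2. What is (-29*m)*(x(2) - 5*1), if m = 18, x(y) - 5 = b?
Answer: -1044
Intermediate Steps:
x(y) = 7 (x(y) = 5 + 2 = 7)
(-29*m)*(x(2) - 5*1) = (-29*18)*(7 - 5*1) = -522*(7 - 5) = -522*2 = -1044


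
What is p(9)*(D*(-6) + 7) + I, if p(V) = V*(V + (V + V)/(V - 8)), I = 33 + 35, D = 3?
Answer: -2605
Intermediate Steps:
I = 68
p(V) = V*(V + 2*V/(-8 + V)) (p(V) = V*(V + (2*V)/(-8 + V)) = V*(V + 2*V/(-8 + V)))
p(9)*(D*(-6) + 7) + I = (9**2*(-6 + 9)/(-8 + 9))*(3*(-6) + 7) + 68 = (81*3/1)*(-18 + 7) + 68 = (81*1*3)*(-11) + 68 = 243*(-11) + 68 = -2673 + 68 = -2605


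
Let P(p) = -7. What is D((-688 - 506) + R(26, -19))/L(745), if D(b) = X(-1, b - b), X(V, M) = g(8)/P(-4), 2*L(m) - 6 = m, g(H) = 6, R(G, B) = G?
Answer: -12/5257 ≈ -0.0022827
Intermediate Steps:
L(m) = 3 + m/2
X(V, M) = -6/7 (X(V, M) = 6/(-7) = 6*(-1/7) = -6/7)
D(b) = -6/7
D((-688 - 506) + R(26, -19))/L(745) = -6/(7*(3 + (1/2)*745)) = -6/(7*(3 + 745/2)) = -6/(7*751/2) = -6/7*2/751 = -12/5257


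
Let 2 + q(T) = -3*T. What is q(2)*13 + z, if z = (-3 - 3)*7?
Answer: -146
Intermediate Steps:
q(T) = -2 - 3*T
z = -42 (z = -6*7 = -42)
q(2)*13 + z = (-2 - 3*2)*13 - 42 = (-2 - 6)*13 - 42 = -8*13 - 42 = -104 - 42 = -146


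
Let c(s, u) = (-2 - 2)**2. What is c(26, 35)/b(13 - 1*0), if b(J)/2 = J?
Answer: 8/13 ≈ 0.61539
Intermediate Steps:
b(J) = 2*J
c(s, u) = 16 (c(s, u) = (-4)**2 = 16)
c(26, 35)/b(13 - 1*0) = 16/((2*(13 - 1*0))) = 16/((2*(13 + 0))) = 16/((2*13)) = 16/26 = 16*(1/26) = 8/13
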